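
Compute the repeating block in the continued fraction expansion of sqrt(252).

Write x_i = (sqrt(252) + m_i)/d_i with (m_0, d_0) = (0, 1). a_0 = floor(sqrt(252)) = 15, since 15^2 = 225 <= 252 < 256 = 16^2.
Iterate m_{i+1} = d_i*a_i - m_i, d_{i+1} = (252 - m_{i+1}^2)/d_i, a_{i+1} = floor((a_0 + m_{i+1})/d_{i+1}):
  m_1 = 1*15 - 0 = 15, d_1 = (252 - 15^2)/1 = 27/1 = 27, a_1 = floor((15 + 15)/27) = 1.
  m_2 = 27*1 - 15 = 12, d_2 = (252 - 12^2)/27 = 108/27 = 4, a_2 = floor((15 + 12)/4) = 6.
  m_3 = 4*6 - 12 = 12, d_3 = (252 - 12^2)/4 = 108/4 = 27, a_3 = floor((15 + 12)/27) = 1.
  m_4 = 27*1 - 12 = 15, d_4 = (252 - 15^2)/27 = 27/27 = 1, a_4 = floor((15 + 15)/1) = 30.
  m_5 = 1*30 - 15 = 15, d_5 = (252 - 15^2)/1 = 27/1 = 27: (m_5, d_5) = (m_1, d_1) = (15, 27), so from here the quotients repeat a_1, ..., a_4; the period length is 4.
Hence the expansion of sqrt(252) is a_0 = 15 followed by the repeating block 1, 6, 1, 30 (period 4).

[15; (1, 6, 1, 30)]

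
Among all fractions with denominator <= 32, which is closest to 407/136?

3/1

Expand x = 407/136 as a continued fraction with the Euclidean algorithm:
  407 = 2*136 + 135, so a_0 = 2.
  136 = 1*135 + 1, so a_1 = 1.
  135 = 135*1 + 0, so a_2 = 135.
so x = [2; 1, 135].
Convergents (p_i = a_i*p_{i-1} + p_{i-2}, q_i = a_i*q_{i-1} + q_{i-2} with p_{-2}=0, p_{-1}=1, q_{-2}=1, q_{-1}=0), until the denominator exceeds 32:
  i=0: a_0=2, p_0 = 2*1 + 0 = 2, q_0 = 2*0 + 1 = 1.
  i=1: a_1=1, p_1 = 1*2 + 1 = 3, q_1 = 1*1 + 0 = 1.
  i=2: a_2=135, p_2 = 135*3 + 2 = 407, q_2 = 135*1 + 1 = 136.
q_2 = 136 > 32, so the last convergent with denominator <= 32 is p_1/q_1 = 3/1.
The closest fraction with denominator <= 32 is either p_1/q_1 or the intermediate fraction (k*p_1 + p_0)/(k*q_1 + q_0) with the largest k >= 1 whose denominator stays <= 32; these approach x as k grows, and every other convergent or intermediate fraction in range is farther away.
Largest k: floor((32 - q_0)/q_1) = floor((32 - 1)/1) = 31.
That gives (31*3 + 2)/(31*1 + 1) = 95/32.
Compare the errors: |x - 3/1| = |407*1 - 3*136|/(136*1) = 1/136, and |x - 95/32| = |407*32 - 95*136|/(136*32) = 104/4352.
Cross-multiplying, 1*4352 = 4352 < 14144 = 104*136, so 1/136 is smaller: the convergent 3/1 is closer to x than 95/32.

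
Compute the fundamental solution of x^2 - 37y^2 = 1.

(x, y) = (73, 12)

First expand sqrt(37) as a continued fraction. With x_i = (sqrt(37) + m_i)/d_i and (m_0, d_0) = (0, 1): a_0 = floor(sqrt(37)) = 6, since 6^2 = 36 <= 37 < 49 = 7^2.
Iterate m_{i+1} = d_i*a_i - m_i, d_{i+1} = (37 - m_{i+1}^2)/d_i, a_{i+1} = floor((a_0 + m_{i+1})/d_{i+1}):
  m_1 = 1*6 - 0 = 6, d_1 = (37 - 6^2)/1 = 1/1 = 1, a_1 = floor((6 + 6)/1) = 12.
  m_2 = 1*12 - 6 = 6, d_2 = (37 - 6^2)/1 = 1/1 = 1: (m_2, d_2) = (m_1, d_1) = (6, 1), so from here the quotient a_1 repeats; the period length is 1.
So sqrt(37) = [6; (12)] with period length k = 1.
k is odd, so (p_{k-1}, q_{k-1}) only solves x^2 - 37y^2 = -1 and the fundamental solution of x^2 - 37y^2 = 1 is (p_{2k-1}, q_{2k-1}) = (p_1, q_1); compute convergents through index 1, running through the period twice.
Convergents (p_i = a_i*p_{i-1} + p_{i-2}, q_i = a_i*q_{i-1} + q_{i-2} with p_{-2}=0, p_{-1}=1, q_{-2}=1, q_{-1}=0):
  i=0: a_0=6, p_0 = 6*1 + 0 = 6, q_0 = 6*0 + 1 = 1.
  i=1: a_1=12, p_1 = 12*6 + 1 = 73, q_1 = 12*1 + 0 = 12.
Indeed p_0^2 - 37*q_0^2 = 36 - 37 = -1, not +1.
Check: 73^2 - 37*12^2 = 5329 - 5328 = 1, so (x, y) = (73, 12) solves the equation, and by the theorem it is the least positive solution.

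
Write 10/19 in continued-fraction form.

Run the Euclidean algorithm on 10 and 19; the successive quotients are the partial quotients a_0, a_1, ... (each step inverts the fractional part left over by the previous one):
  10 = 0*19 + 10, so a_0 = 0.
  19 = 1*10 + 9, so a_1 = 1.
  10 = 1*9 + 1, so a_2 = 1.
  9 = 9*1 + 0, so a_3 = 9.
The remainder reaches 0 after 4 divisions, so the expansion has 4 partial quotients, read off in order.

[0; 1, 1, 9]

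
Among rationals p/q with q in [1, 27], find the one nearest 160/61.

Expand x = 160/61 as a continued fraction with the Euclidean algorithm:
  160 = 2*61 + 38, so a_0 = 2.
  61 = 1*38 + 23, so a_1 = 1.
  38 = 1*23 + 15, so a_2 = 1.
  23 = 1*15 + 8, so a_3 = 1.
  15 = 1*8 + 7, so a_4 = 1.
  8 = 1*7 + 1, so a_5 = 1.
  7 = 7*1 + 0, so a_6 = 7.
so x = [2; 1, 1, 1, 1, 1, 7].
Convergents (p_i = a_i*p_{i-1} + p_{i-2}, q_i = a_i*q_{i-1} + q_{i-2} with p_{-2}=0, p_{-1}=1, q_{-2}=1, q_{-1}=0), until the denominator exceeds 27:
  i=0: a_0=2, p_0 = 2*1 + 0 = 2, q_0 = 2*0 + 1 = 1.
  i=1: a_1=1, p_1 = 1*2 + 1 = 3, q_1 = 1*1 + 0 = 1.
  i=2: a_2=1, p_2 = 1*3 + 2 = 5, q_2 = 1*1 + 1 = 2.
  i=3: a_3=1, p_3 = 1*5 + 3 = 8, q_3 = 1*2 + 1 = 3.
  i=4: a_4=1, p_4 = 1*8 + 5 = 13, q_4 = 1*3 + 2 = 5.
  i=5: a_5=1, p_5 = 1*13 + 8 = 21, q_5 = 1*5 + 3 = 8.
  i=6: a_6=7, p_6 = 7*21 + 13 = 160, q_6 = 7*8 + 5 = 61.
q_6 = 61 > 27, so the last convergent with denominator <= 27 is p_5/q_5 = 21/8.
The closest fraction with denominator <= 27 is either p_5/q_5 or the intermediate fraction (k*p_5 + p_4)/(k*q_5 + q_4) with the largest k >= 1 whose denominator stays <= 27; these approach x as k grows, and every other convergent or intermediate fraction in range is farther away.
Largest k: floor((27 - q_4)/q_5) = floor((27 - 5)/8) = 2.
That gives (2*21 + 13)/(2*8 + 5) = 55/21.
Compare the errors: |x - 21/8| = |160*8 - 21*61|/(61*8) = 1/488, and |x - 55/21| = |160*21 - 55*61|/(61*21) = 5/1281.
Cross-multiplying, 1*1281 = 1281 < 2440 = 5*488, so 1/488 is smaller: the convergent 21/8 is closer to x than 55/21.

21/8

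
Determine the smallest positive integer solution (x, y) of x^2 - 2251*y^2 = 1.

First expand sqrt(2251) as a continued fraction. With x_i = (sqrt(2251) + m_i)/d_i and (m_0, d_0) = (0, 1): a_0 = floor(sqrt(2251)) = 47, since 47^2 = 2209 <= 2251 < 2304 = 48^2.
Iterate m_{i+1} = d_i*a_i - m_i, d_{i+1} = (2251 - m_{i+1}^2)/d_i, a_{i+1} = floor((a_0 + m_{i+1})/d_{i+1}):
  m_1 = 1*47 - 0 = 47, d_1 = (2251 - 47^2)/1 = 42/1 = 42, a_1 = floor((47 + 47)/42) = 2.
  m_2 = 42*2 - 47 = 37, d_2 = (2251 - 37^2)/42 = 882/42 = 21, a_2 = floor((47 + 37)/21) = 4.
  m_3 = 21*4 - 37 = 47, d_3 = (2251 - 47^2)/21 = 42/21 = 2, a_3 = floor((47 + 47)/2) = 47.
  m_4 = 2*47 - 47 = 47, d_4 = (2251 - 47^2)/2 = 42/2 = 21, a_4 = floor((47 + 47)/21) = 4.
  m_5 = 21*4 - 47 = 37, d_5 = (2251 - 37^2)/21 = 882/21 = 42, a_5 = floor((47 + 37)/42) = 2.
  m_6 = 42*2 - 37 = 47, d_6 = (2251 - 47^2)/42 = 42/42 = 1, a_6 = floor((47 + 47)/1) = 94.
  m_7 = 1*94 - 47 = 47, d_7 = (2251 - 47^2)/1 = 42/1 = 42: (m_7, d_7) = (m_1, d_1) = (47, 42), so from here the quotients repeat a_1, ..., a_6; the period length is 6.
So sqrt(2251) = [47; (2, 4, 47, 4, 2, 94)] with period length k = 6.
k is even, so the fundamental solution of x^2 - 2251y^2 = 1 is (p_{k-1}, q_{k-1}) = (p_5, q_5); compute convergents through index 5.
Convergents (p_i = a_i*p_{i-1} + p_{i-2}, q_i = a_i*q_{i-1} + q_{i-2} with p_{-2}=0, p_{-1}=1, q_{-2}=1, q_{-1}=0):
  i=0: a_0=47, p_0 = 47*1 + 0 = 47, q_0 = 47*0 + 1 = 1.
  i=1: a_1=2, p_1 = 2*47 + 1 = 95, q_1 = 2*1 + 0 = 2.
  i=2: a_2=4, p_2 = 4*95 + 47 = 427, q_2 = 4*2 + 1 = 9.
  i=3: a_3=47, p_3 = 47*427 + 95 = 20164, q_3 = 47*9 + 2 = 425.
  i=4: a_4=4, p_4 = 4*20164 + 427 = 81083, q_4 = 4*425 + 9 = 1709.
  i=5: a_5=2, p_5 = 2*81083 + 20164 = 182330, q_5 = 2*1709 + 425 = 3843.
Check: 182330^2 - 2251*3843^2 = 33244228900 - 33244228899 = 1, so (x, y) = (182330, 3843) solves the equation, and by the theorem it is the least positive solution.

(x, y) = (182330, 3843)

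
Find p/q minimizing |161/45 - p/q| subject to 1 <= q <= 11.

Expand x = 161/45 as a continued fraction with the Euclidean algorithm:
  161 = 3*45 + 26, so a_0 = 3.
  45 = 1*26 + 19, so a_1 = 1.
  26 = 1*19 + 7, so a_2 = 1.
  19 = 2*7 + 5, so a_3 = 2.
  7 = 1*5 + 2, so a_4 = 1.
  5 = 2*2 + 1, so a_5 = 2.
  2 = 2*1 + 0, so a_6 = 2.
so x = [3; 1, 1, 2, 1, 2, 2].
Convergents (p_i = a_i*p_{i-1} + p_{i-2}, q_i = a_i*q_{i-1} + q_{i-2} with p_{-2}=0, p_{-1}=1, q_{-2}=1, q_{-1}=0), until the denominator exceeds 11:
  i=0: a_0=3, p_0 = 3*1 + 0 = 3, q_0 = 3*0 + 1 = 1.
  i=1: a_1=1, p_1 = 1*3 + 1 = 4, q_1 = 1*1 + 0 = 1.
  i=2: a_2=1, p_2 = 1*4 + 3 = 7, q_2 = 1*1 + 1 = 2.
  i=3: a_3=2, p_3 = 2*7 + 4 = 18, q_3 = 2*2 + 1 = 5.
  i=4: a_4=1, p_4 = 1*18 + 7 = 25, q_4 = 1*5 + 2 = 7.
  i=5: a_5=2, p_5 = 2*25 + 18 = 68, q_5 = 2*7 + 5 = 19.
q_5 = 19 > 11, so the last convergent with denominator <= 11 is p_4/q_4 = 25/7.
The closest fraction with denominator <= 11 is either p_4/q_4 or the intermediate fraction (k*p_4 + p_3)/(k*q_4 + q_3) with the largest k >= 1 whose denominator stays <= 11; these approach x as k grows, and every other convergent or intermediate fraction in range is farther away.
Largest k: floor((11 - q_3)/q_4) = floor((11 - 5)/7) = 0.
Since k = 0, no intermediate fraction beyond p_4/q_4 has denominator <= 11, so the convergent 25/7 is the closest (its error is |161*7 - 25*45|/(45*7) = 2/315).

25/7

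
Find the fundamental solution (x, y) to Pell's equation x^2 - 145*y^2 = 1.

(x, y) = (289, 24)

First expand sqrt(145) as a continued fraction. With x_i = (sqrt(145) + m_i)/d_i and (m_0, d_0) = (0, 1): a_0 = floor(sqrt(145)) = 12, since 12^2 = 144 <= 145 < 169 = 13^2.
Iterate m_{i+1} = d_i*a_i - m_i, d_{i+1} = (145 - m_{i+1}^2)/d_i, a_{i+1} = floor((a_0 + m_{i+1})/d_{i+1}):
  m_1 = 1*12 - 0 = 12, d_1 = (145 - 12^2)/1 = 1/1 = 1, a_1 = floor((12 + 12)/1) = 24.
  m_2 = 1*24 - 12 = 12, d_2 = (145 - 12^2)/1 = 1/1 = 1: (m_2, d_2) = (m_1, d_1) = (12, 1), so from here the quotient a_1 repeats; the period length is 1.
So sqrt(145) = [12; (24)] with period length k = 1.
k is odd, so (p_{k-1}, q_{k-1}) only solves x^2 - 145y^2 = -1 and the fundamental solution of x^2 - 145y^2 = 1 is (p_{2k-1}, q_{2k-1}) = (p_1, q_1); compute convergents through index 1, running through the period twice.
Convergents (p_i = a_i*p_{i-1} + p_{i-2}, q_i = a_i*q_{i-1} + q_{i-2} with p_{-2}=0, p_{-1}=1, q_{-2}=1, q_{-1}=0):
  i=0: a_0=12, p_0 = 12*1 + 0 = 12, q_0 = 12*0 + 1 = 1.
  i=1: a_1=24, p_1 = 24*12 + 1 = 289, q_1 = 24*1 + 0 = 24.
Indeed p_0^2 - 145*q_0^2 = 144 - 145 = -1, not +1.
Check: 289^2 - 145*24^2 = 83521 - 83520 = 1, so (x, y) = (289, 24) solves the equation, and by the theorem it is the least positive solution.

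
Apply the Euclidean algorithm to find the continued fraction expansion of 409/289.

Run the Euclidean algorithm on 409 and 289; the successive quotients are the partial quotients a_0, a_1, ... (each step inverts the fractional part left over by the previous one):
  409 = 1*289 + 120, so a_0 = 1.
  289 = 2*120 + 49, so a_1 = 2.
  120 = 2*49 + 22, so a_2 = 2.
  49 = 2*22 + 5, so a_3 = 2.
  22 = 4*5 + 2, so a_4 = 4.
  5 = 2*2 + 1, so a_5 = 2.
  2 = 2*1 + 0, so a_6 = 2.
The remainder reaches 0 after 7 divisions, so the expansion has 7 partial quotients, read off in order.

[1; 2, 2, 2, 4, 2, 2]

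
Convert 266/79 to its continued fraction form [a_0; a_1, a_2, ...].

Run the Euclidean algorithm on 266 and 79; the successive quotients are the partial quotients a_0, a_1, ... (each step inverts the fractional part left over by the previous one):
  266 = 3*79 + 29, so a_0 = 3.
  79 = 2*29 + 21, so a_1 = 2.
  29 = 1*21 + 8, so a_2 = 1.
  21 = 2*8 + 5, so a_3 = 2.
  8 = 1*5 + 3, so a_4 = 1.
  5 = 1*3 + 2, so a_5 = 1.
  3 = 1*2 + 1, so a_6 = 1.
  2 = 2*1 + 0, so a_7 = 2.
The remainder reaches 0 after 8 divisions, so the expansion has 8 partial quotients, read off in order.

[3; 2, 1, 2, 1, 1, 1, 2]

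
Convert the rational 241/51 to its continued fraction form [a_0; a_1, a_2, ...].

[4; 1, 2, 1, 1, 1, 4]

Run the Euclidean algorithm on 241 and 51; the successive quotients are the partial quotients a_0, a_1, ... (each step inverts the fractional part left over by the previous one):
  241 = 4*51 + 37, so a_0 = 4.
  51 = 1*37 + 14, so a_1 = 1.
  37 = 2*14 + 9, so a_2 = 2.
  14 = 1*9 + 5, so a_3 = 1.
  9 = 1*5 + 4, so a_4 = 1.
  5 = 1*4 + 1, so a_5 = 1.
  4 = 4*1 + 0, so a_6 = 4.
The remainder reaches 0 after 7 divisions, so the expansion has 7 partial quotients, read off in order.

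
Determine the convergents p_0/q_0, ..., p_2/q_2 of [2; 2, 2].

2/1, 5/2, 12/5

Using the convergent recurrence p_i = a_i*p_{i-1} + p_{i-2}, q_i = a_i*q_{i-1} + q_{i-2} with p_{-2}=0, p_{-1}=1, q_{-2}=1, q_{-1}=0:
  i=0: a_0=2, p_0 = 2*1 + 0 = 2, q_0 = 2*0 + 1 = 1.
  i=1: a_1=2, p_1 = 2*2 + 1 = 5, q_1 = 2*1 + 0 = 2.
  i=2: a_2=2, p_2 = 2*5 + 2 = 12, q_2 = 2*2 + 1 = 5.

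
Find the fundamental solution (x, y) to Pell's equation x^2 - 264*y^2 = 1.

First expand sqrt(264) as a continued fraction. With x_i = (sqrt(264) + m_i)/d_i and (m_0, d_0) = (0, 1): a_0 = floor(sqrt(264)) = 16, since 16^2 = 256 <= 264 < 289 = 17^2.
Iterate m_{i+1} = d_i*a_i - m_i, d_{i+1} = (264 - m_{i+1}^2)/d_i, a_{i+1} = floor((a_0 + m_{i+1})/d_{i+1}):
  m_1 = 1*16 - 0 = 16, d_1 = (264 - 16^2)/1 = 8/1 = 8, a_1 = floor((16 + 16)/8) = 4.
  m_2 = 8*4 - 16 = 16, d_2 = (264 - 16^2)/8 = 8/8 = 1, a_2 = floor((16 + 16)/1) = 32.
  m_3 = 1*32 - 16 = 16, d_3 = (264 - 16^2)/1 = 8/1 = 8: (m_3, d_3) = (m_1, d_1) = (16, 8), so from here the quotients repeat a_1, a_2; the period length is 2.
So sqrt(264) = [16; (4, 32)] with period length k = 2.
k is even, so the fundamental solution of x^2 - 264y^2 = 1 is (p_{k-1}, q_{k-1}) = (p_1, q_1); compute convergents through index 1.
Convergents (p_i = a_i*p_{i-1} + p_{i-2}, q_i = a_i*q_{i-1} + q_{i-2} with p_{-2}=0, p_{-1}=1, q_{-2}=1, q_{-1}=0):
  i=0: a_0=16, p_0 = 16*1 + 0 = 16, q_0 = 16*0 + 1 = 1.
  i=1: a_1=4, p_1 = 4*16 + 1 = 65, q_1 = 4*1 + 0 = 4.
Check: 65^2 - 264*4^2 = 4225 - 4224 = 1, so (x, y) = (65, 4) solves the equation, and by the theorem it is the least positive solution.

(x, y) = (65, 4)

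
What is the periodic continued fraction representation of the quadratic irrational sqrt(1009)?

Write x_i = (sqrt(1009) + m_i)/d_i with (m_0, d_0) = (0, 1). a_0 = floor(sqrt(1009)) = 31, since 31^2 = 961 <= 1009 < 1024 = 32^2.
Iterate m_{i+1} = d_i*a_i - m_i, d_{i+1} = (1009 - m_{i+1}^2)/d_i, a_{i+1} = floor((a_0 + m_{i+1})/d_{i+1}):
  m_1 = 1*31 - 0 = 31, d_1 = (1009 - 31^2)/1 = 48/1 = 48, a_1 = floor((31 + 31)/48) = 1.
  m_2 = 48*1 - 31 = 17, d_2 = (1009 - 17^2)/48 = 720/48 = 15, a_2 = floor((31 + 17)/15) = 3.
  m_3 = 15*3 - 17 = 28, d_3 = (1009 - 28^2)/15 = 225/15 = 15, a_3 = floor((31 + 28)/15) = 3.
  m_4 = 15*3 - 28 = 17, d_4 = (1009 - 17^2)/15 = 720/15 = 48, a_4 = floor((31 + 17)/48) = 1.
  m_5 = 48*1 - 17 = 31, d_5 = (1009 - 31^2)/48 = 48/48 = 1, a_5 = floor((31 + 31)/1) = 62.
  m_6 = 1*62 - 31 = 31, d_6 = (1009 - 31^2)/1 = 48/1 = 48: (m_6, d_6) = (m_1, d_1) = (31, 48), so from here the quotients repeat a_1, ..., a_5; the period length is 5.
Hence the expansion of sqrt(1009) is a_0 = 31 followed by the repeating block 1, 3, 3, 1, 62 (period 5).

[31; (1, 3, 3, 1, 62)]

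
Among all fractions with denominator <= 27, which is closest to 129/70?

35/19

Expand x = 129/70 as a continued fraction with the Euclidean algorithm:
  129 = 1*70 + 59, so a_0 = 1.
  70 = 1*59 + 11, so a_1 = 1.
  59 = 5*11 + 4, so a_2 = 5.
  11 = 2*4 + 3, so a_3 = 2.
  4 = 1*3 + 1, so a_4 = 1.
  3 = 3*1 + 0, so a_5 = 3.
so x = [1; 1, 5, 2, 1, 3].
Convergents (p_i = a_i*p_{i-1} + p_{i-2}, q_i = a_i*q_{i-1} + q_{i-2} with p_{-2}=0, p_{-1}=1, q_{-2}=1, q_{-1}=0), until the denominator exceeds 27:
  i=0: a_0=1, p_0 = 1*1 + 0 = 1, q_0 = 1*0 + 1 = 1.
  i=1: a_1=1, p_1 = 1*1 + 1 = 2, q_1 = 1*1 + 0 = 1.
  i=2: a_2=5, p_2 = 5*2 + 1 = 11, q_2 = 5*1 + 1 = 6.
  i=3: a_3=2, p_3 = 2*11 + 2 = 24, q_3 = 2*6 + 1 = 13.
  i=4: a_4=1, p_4 = 1*24 + 11 = 35, q_4 = 1*13 + 6 = 19.
  i=5: a_5=3, p_5 = 3*35 + 24 = 129, q_5 = 3*19 + 13 = 70.
q_5 = 70 > 27, so the last convergent with denominator <= 27 is p_4/q_4 = 35/19.
The closest fraction with denominator <= 27 is either p_4/q_4 or the intermediate fraction (k*p_4 + p_3)/(k*q_4 + q_3) with the largest k >= 1 whose denominator stays <= 27; these approach x as k grows, and every other convergent or intermediate fraction in range is farther away.
Largest k: floor((27 - q_3)/q_4) = floor((27 - 13)/19) = 0.
Since k = 0, no intermediate fraction beyond p_4/q_4 has denominator <= 27, so the convergent 35/19 is the closest (its error is |129*19 - 35*70|/(70*19) = 1/1330).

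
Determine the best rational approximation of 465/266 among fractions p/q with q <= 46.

Expand x = 465/266 as a continued fraction with the Euclidean algorithm:
  465 = 1*266 + 199, so a_0 = 1.
  266 = 1*199 + 67, so a_1 = 1.
  199 = 2*67 + 65, so a_2 = 2.
  67 = 1*65 + 2, so a_3 = 1.
  65 = 32*2 + 1, so a_4 = 32.
  2 = 2*1 + 0, so a_5 = 2.
so x = [1; 1, 2, 1, 32, 2].
Convergents (p_i = a_i*p_{i-1} + p_{i-2}, q_i = a_i*q_{i-1} + q_{i-2} with p_{-2}=0, p_{-1}=1, q_{-2}=1, q_{-1}=0), until the denominator exceeds 46:
  i=0: a_0=1, p_0 = 1*1 + 0 = 1, q_0 = 1*0 + 1 = 1.
  i=1: a_1=1, p_1 = 1*1 + 1 = 2, q_1 = 1*1 + 0 = 1.
  i=2: a_2=2, p_2 = 2*2 + 1 = 5, q_2 = 2*1 + 1 = 3.
  i=3: a_3=1, p_3 = 1*5 + 2 = 7, q_3 = 1*3 + 1 = 4.
  i=4: a_4=32, p_4 = 32*7 + 5 = 229, q_4 = 32*4 + 3 = 131.
q_4 = 131 > 46, so the last convergent with denominator <= 46 is p_3/q_3 = 7/4.
The closest fraction with denominator <= 46 is either p_3/q_3 or the intermediate fraction (k*p_3 + p_2)/(k*q_3 + q_2) with the largest k >= 1 whose denominator stays <= 46; these approach x as k grows, and every other convergent or intermediate fraction in range is farther away.
Largest k: floor((46 - q_2)/q_3) = floor((46 - 3)/4) = 10.
That gives (10*7 + 5)/(10*4 + 3) = 75/43.
Compare the errors: |x - 7/4| = |465*4 - 7*266|/(266*4) = 2/1064, and |x - 75/43| = |465*43 - 75*266|/(266*43) = 45/11438.
Cross-multiplying, 2*11438 = 22876 < 47880 = 45*1064, so 2/1064 is smaller: the convergent 7/4 is closer to x than 75/43.

7/4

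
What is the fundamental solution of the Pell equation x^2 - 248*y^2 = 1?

(x, y) = (63, 4)

First expand sqrt(248) as a continued fraction. With x_i = (sqrt(248) + m_i)/d_i and (m_0, d_0) = (0, 1): a_0 = floor(sqrt(248)) = 15, since 15^2 = 225 <= 248 < 256 = 16^2.
Iterate m_{i+1} = d_i*a_i - m_i, d_{i+1} = (248 - m_{i+1}^2)/d_i, a_{i+1} = floor((a_0 + m_{i+1})/d_{i+1}):
  m_1 = 1*15 - 0 = 15, d_1 = (248 - 15^2)/1 = 23/1 = 23, a_1 = floor((15 + 15)/23) = 1.
  m_2 = 23*1 - 15 = 8, d_2 = (248 - 8^2)/23 = 184/23 = 8, a_2 = floor((15 + 8)/8) = 2.
  m_3 = 8*2 - 8 = 8, d_3 = (248 - 8^2)/8 = 184/8 = 23, a_3 = floor((15 + 8)/23) = 1.
  m_4 = 23*1 - 8 = 15, d_4 = (248 - 15^2)/23 = 23/23 = 1, a_4 = floor((15 + 15)/1) = 30.
  m_5 = 1*30 - 15 = 15, d_5 = (248 - 15^2)/1 = 23/1 = 23: (m_5, d_5) = (m_1, d_1) = (15, 23), so from here the quotients repeat a_1, ..., a_4; the period length is 4.
So sqrt(248) = [15; (1, 2, 1, 30)] with period length k = 4.
k is even, so the fundamental solution of x^2 - 248y^2 = 1 is (p_{k-1}, q_{k-1}) = (p_3, q_3); compute convergents through index 3.
Convergents (p_i = a_i*p_{i-1} + p_{i-2}, q_i = a_i*q_{i-1} + q_{i-2} with p_{-2}=0, p_{-1}=1, q_{-2}=1, q_{-1}=0):
  i=0: a_0=15, p_0 = 15*1 + 0 = 15, q_0 = 15*0 + 1 = 1.
  i=1: a_1=1, p_1 = 1*15 + 1 = 16, q_1 = 1*1 + 0 = 1.
  i=2: a_2=2, p_2 = 2*16 + 15 = 47, q_2 = 2*1 + 1 = 3.
  i=3: a_3=1, p_3 = 1*47 + 16 = 63, q_3 = 1*3 + 1 = 4.
Check: 63^2 - 248*4^2 = 3969 - 3968 = 1, so (x, y) = (63, 4) solves the equation, and by the theorem it is the least positive solution.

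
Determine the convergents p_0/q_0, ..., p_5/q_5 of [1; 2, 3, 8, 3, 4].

Using the convergent recurrence p_i = a_i*p_{i-1} + p_{i-2}, q_i = a_i*q_{i-1} + q_{i-2} with p_{-2}=0, p_{-1}=1, q_{-2}=1, q_{-1}=0:
  i=0: a_0=1, p_0 = 1*1 + 0 = 1, q_0 = 1*0 + 1 = 1.
  i=1: a_1=2, p_1 = 2*1 + 1 = 3, q_1 = 2*1 + 0 = 2.
  i=2: a_2=3, p_2 = 3*3 + 1 = 10, q_2 = 3*2 + 1 = 7.
  i=3: a_3=8, p_3 = 8*10 + 3 = 83, q_3 = 8*7 + 2 = 58.
  i=4: a_4=3, p_4 = 3*83 + 10 = 259, q_4 = 3*58 + 7 = 181.
  i=5: a_5=4, p_5 = 4*259 + 83 = 1119, q_5 = 4*181 + 58 = 782.

1/1, 3/2, 10/7, 83/58, 259/181, 1119/782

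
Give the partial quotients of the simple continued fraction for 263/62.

Run the Euclidean algorithm on 263 and 62; the successive quotients are the partial quotients a_0, a_1, ... (each step inverts the fractional part left over by the previous one):
  263 = 4*62 + 15, so a_0 = 4.
  62 = 4*15 + 2, so a_1 = 4.
  15 = 7*2 + 1, so a_2 = 7.
  2 = 2*1 + 0, so a_3 = 2.
The remainder reaches 0 after 4 divisions, so the expansion has 4 partial quotients, read off in order.

[4; 4, 7, 2]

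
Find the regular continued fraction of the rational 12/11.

Run the Euclidean algorithm on 12 and 11; the successive quotients are the partial quotients a_0, a_1, ... (each step inverts the fractional part left over by the previous one):
  12 = 1*11 + 1, so a_0 = 1.
  11 = 11*1 + 0, so a_1 = 11.
The remainder reaches 0 after 2 divisions, so the expansion has 2 partial quotients, read off in order.

[1; 11]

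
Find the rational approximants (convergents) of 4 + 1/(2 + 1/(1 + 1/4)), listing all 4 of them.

Using the convergent recurrence p_i = a_i*p_{i-1} + p_{i-2}, q_i = a_i*q_{i-1} + q_{i-2} with p_{-2}=0, p_{-1}=1, q_{-2}=1, q_{-1}=0:
  i=0: a_0=4, p_0 = 4*1 + 0 = 4, q_0 = 4*0 + 1 = 1.
  i=1: a_1=2, p_1 = 2*4 + 1 = 9, q_1 = 2*1 + 0 = 2.
  i=2: a_2=1, p_2 = 1*9 + 4 = 13, q_2 = 1*2 + 1 = 3.
  i=3: a_3=4, p_3 = 4*13 + 9 = 61, q_3 = 4*3 + 2 = 14.

4/1, 9/2, 13/3, 61/14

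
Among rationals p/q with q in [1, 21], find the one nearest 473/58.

Expand x = 473/58 as a continued fraction with the Euclidean algorithm:
  473 = 8*58 + 9, so a_0 = 8.
  58 = 6*9 + 4, so a_1 = 6.
  9 = 2*4 + 1, so a_2 = 2.
  4 = 4*1 + 0, so a_3 = 4.
so x = [8; 6, 2, 4].
Convergents (p_i = a_i*p_{i-1} + p_{i-2}, q_i = a_i*q_{i-1} + q_{i-2} with p_{-2}=0, p_{-1}=1, q_{-2}=1, q_{-1}=0), until the denominator exceeds 21:
  i=0: a_0=8, p_0 = 8*1 + 0 = 8, q_0 = 8*0 + 1 = 1.
  i=1: a_1=6, p_1 = 6*8 + 1 = 49, q_1 = 6*1 + 0 = 6.
  i=2: a_2=2, p_2 = 2*49 + 8 = 106, q_2 = 2*6 + 1 = 13.
  i=3: a_3=4, p_3 = 4*106 + 49 = 473, q_3 = 4*13 + 6 = 58.
q_3 = 58 > 21, so the last convergent with denominator <= 21 is p_2/q_2 = 106/13.
The closest fraction with denominator <= 21 is either p_2/q_2 or the intermediate fraction (k*p_2 + p_1)/(k*q_2 + q_1) with the largest k >= 1 whose denominator stays <= 21; these approach x as k grows, and every other convergent or intermediate fraction in range is farther away.
Largest k: floor((21 - q_1)/q_2) = floor((21 - 6)/13) = 1.
That gives (1*106 + 49)/(1*13 + 6) = 155/19.
Compare the errors: |x - 106/13| = |473*13 - 106*58|/(58*13) = 1/754, and |x - 155/19| = |473*19 - 155*58|/(58*19) = 3/1102.
Cross-multiplying, 1*1102 = 1102 < 2262 = 3*754, so 1/754 is smaller: the convergent 106/13 is closer to x than 155/19.

106/13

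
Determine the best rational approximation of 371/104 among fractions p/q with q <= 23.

Expand x = 371/104 as a continued fraction with the Euclidean algorithm:
  371 = 3*104 + 59, so a_0 = 3.
  104 = 1*59 + 45, so a_1 = 1.
  59 = 1*45 + 14, so a_2 = 1.
  45 = 3*14 + 3, so a_3 = 3.
  14 = 4*3 + 2, so a_4 = 4.
  3 = 1*2 + 1, so a_5 = 1.
  2 = 2*1 + 0, so a_6 = 2.
so x = [3; 1, 1, 3, 4, 1, 2].
Convergents (p_i = a_i*p_{i-1} + p_{i-2}, q_i = a_i*q_{i-1} + q_{i-2} with p_{-2}=0, p_{-1}=1, q_{-2}=1, q_{-1}=0), until the denominator exceeds 23:
  i=0: a_0=3, p_0 = 3*1 + 0 = 3, q_0 = 3*0 + 1 = 1.
  i=1: a_1=1, p_1 = 1*3 + 1 = 4, q_1 = 1*1 + 0 = 1.
  i=2: a_2=1, p_2 = 1*4 + 3 = 7, q_2 = 1*1 + 1 = 2.
  i=3: a_3=3, p_3 = 3*7 + 4 = 25, q_3 = 3*2 + 1 = 7.
  i=4: a_4=4, p_4 = 4*25 + 7 = 107, q_4 = 4*7 + 2 = 30.
q_4 = 30 > 23, so the last convergent with denominator <= 23 is p_3/q_3 = 25/7.
The closest fraction with denominator <= 23 is either p_3/q_3 or the intermediate fraction (k*p_3 + p_2)/(k*q_3 + q_2) with the largest k >= 1 whose denominator stays <= 23; these approach x as k grows, and every other convergent or intermediate fraction in range is farther away.
Largest k: floor((23 - q_2)/q_3) = floor((23 - 2)/7) = 3.
That gives (3*25 + 7)/(3*7 + 2) = 82/23.
Compare the errors: |x - 25/7| = |371*7 - 25*104|/(104*7) = 3/728, and |x - 82/23| = |371*23 - 82*104|/(104*23) = 5/2392.
Cross-multiplying, 5*728 = 3640 < 7176 = 3*2392, so 5/2392 is smaller: the intermediate fraction 82/23 is closer to x than 25/7.

82/23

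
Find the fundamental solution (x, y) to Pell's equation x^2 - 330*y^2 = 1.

(x, y) = (109, 6)

First expand sqrt(330) as a continued fraction. With x_i = (sqrt(330) + m_i)/d_i and (m_0, d_0) = (0, 1): a_0 = floor(sqrt(330)) = 18, since 18^2 = 324 <= 330 < 361 = 19^2.
Iterate m_{i+1} = d_i*a_i - m_i, d_{i+1} = (330 - m_{i+1}^2)/d_i, a_{i+1} = floor((a_0 + m_{i+1})/d_{i+1}):
  m_1 = 1*18 - 0 = 18, d_1 = (330 - 18^2)/1 = 6/1 = 6, a_1 = floor((18 + 18)/6) = 6.
  m_2 = 6*6 - 18 = 18, d_2 = (330 - 18^2)/6 = 6/6 = 1, a_2 = floor((18 + 18)/1) = 36.
  m_3 = 1*36 - 18 = 18, d_3 = (330 - 18^2)/1 = 6/1 = 6: (m_3, d_3) = (m_1, d_1) = (18, 6), so from here the quotients repeat a_1, a_2; the period length is 2.
So sqrt(330) = [18; (6, 36)] with period length k = 2.
k is even, so the fundamental solution of x^2 - 330y^2 = 1 is (p_{k-1}, q_{k-1}) = (p_1, q_1); compute convergents through index 1.
Convergents (p_i = a_i*p_{i-1} + p_{i-2}, q_i = a_i*q_{i-1} + q_{i-2} with p_{-2}=0, p_{-1}=1, q_{-2}=1, q_{-1}=0):
  i=0: a_0=18, p_0 = 18*1 + 0 = 18, q_0 = 18*0 + 1 = 1.
  i=1: a_1=6, p_1 = 6*18 + 1 = 109, q_1 = 6*1 + 0 = 6.
Check: 109^2 - 330*6^2 = 11881 - 11880 = 1, so (x, y) = (109, 6) solves the equation, and by the theorem it is the least positive solution.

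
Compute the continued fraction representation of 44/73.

[0; 1, 1, 1, 1, 14]

Run the Euclidean algorithm on 44 and 73; the successive quotients are the partial quotients a_0, a_1, ... (each step inverts the fractional part left over by the previous one):
  44 = 0*73 + 44, so a_0 = 0.
  73 = 1*44 + 29, so a_1 = 1.
  44 = 1*29 + 15, so a_2 = 1.
  29 = 1*15 + 14, so a_3 = 1.
  15 = 1*14 + 1, so a_4 = 1.
  14 = 14*1 + 0, so a_5 = 14.
The remainder reaches 0 after 6 divisions, so the expansion has 6 partial quotients, read off in order.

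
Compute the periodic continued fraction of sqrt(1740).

[41; (1, 2, 2, 20, 2, 2, 1, 82)]

Write x_i = (sqrt(1740) + m_i)/d_i with (m_0, d_0) = (0, 1). a_0 = floor(sqrt(1740)) = 41, since 41^2 = 1681 <= 1740 < 1764 = 42^2.
Iterate m_{i+1} = d_i*a_i - m_i, d_{i+1} = (1740 - m_{i+1}^2)/d_i, a_{i+1} = floor((a_0 + m_{i+1})/d_{i+1}):
  m_1 = 1*41 - 0 = 41, d_1 = (1740 - 41^2)/1 = 59/1 = 59, a_1 = floor((41 + 41)/59) = 1.
  m_2 = 59*1 - 41 = 18, d_2 = (1740 - 18^2)/59 = 1416/59 = 24, a_2 = floor((41 + 18)/24) = 2.
  m_3 = 24*2 - 18 = 30, d_3 = (1740 - 30^2)/24 = 840/24 = 35, a_3 = floor((41 + 30)/35) = 2.
  m_4 = 35*2 - 30 = 40, d_4 = (1740 - 40^2)/35 = 140/35 = 4, a_4 = floor((41 + 40)/4) = 20.
  m_5 = 4*20 - 40 = 40, d_5 = (1740 - 40^2)/4 = 140/4 = 35, a_5 = floor((41 + 40)/35) = 2.
  m_6 = 35*2 - 40 = 30, d_6 = (1740 - 30^2)/35 = 840/35 = 24, a_6 = floor((41 + 30)/24) = 2.
  m_7 = 24*2 - 30 = 18, d_7 = (1740 - 18^2)/24 = 1416/24 = 59, a_7 = floor((41 + 18)/59) = 1.
  m_8 = 59*1 - 18 = 41, d_8 = (1740 - 41^2)/59 = 59/59 = 1, a_8 = floor((41 + 41)/1) = 82.
  m_9 = 1*82 - 41 = 41, d_9 = (1740 - 41^2)/1 = 59/1 = 59: (m_9, d_9) = (m_1, d_1) = (41, 59), so from here the quotients repeat a_1, ..., a_8; the period length is 8.
Hence the expansion of sqrt(1740) is a_0 = 41 followed by the repeating block 1, 2, 2, 20, 2, 2, 1, 82 (period 8).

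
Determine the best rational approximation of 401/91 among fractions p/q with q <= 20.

75/17

Expand x = 401/91 as a continued fraction with the Euclidean algorithm:
  401 = 4*91 + 37, so a_0 = 4.
  91 = 2*37 + 17, so a_1 = 2.
  37 = 2*17 + 3, so a_2 = 2.
  17 = 5*3 + 2, so a_3 = 5.
  3 = 1*2 + 1, so a_4 = 1.
  2 = 2*1 + 0, so a_5 = 2.
so x = [4; 2, 2, 5, 1, 2].
Convergents (p_i = a_i*p_{i-1} + p_{i-2}, q_i = a_i*q_{i-1} + q_{i-2} with p_{-2}=0, p_{-1}=1, q_{-2}=1, q_{-1}=0), until the denominator exceeds 20:
  i=0: a_0=4, p_0 = 4*1 + 0 = 4, q_0 = 4*0 + 1 = 1.
  i=1: a_1=2, p_1 = 2*4 + 1 = 9, q_1 = 2*1 + 0 = 2.
  i=2: a_2=2, p_2 = 2*9 + 4 = 22, q_2 = 2*2 + 1 = 5.
  i=3: a_3=5, p_3 = 5*22 + 9 = 119, q_3 = 5*5 + 2 = 27.
q_3 = 27 > 20, so the last convergent with denominator <= 20 is p_2/q_2 = 22/5.
The closest fraction with denominator <= 20 is either p_2/q_2 or the intermediate fraction (k*p_2 + p_1)/(k*q_2 + q_1) with the largest k >= 1 whose denominator stays <= 20; these approach x as k grows, and every other convergent or intermediate fraction in range is farther away.
Largest k: floor((20 - q_1)/q_2) = floor((20 - 2)/5) = 3.
That gives (3*22 + 9)/(3*5 + 2) = 75/17.
Compare the errors: |x - 22/5| = |401*5 - 22*91|/(91*5) = 3/455, and |x - 75/17| = |401*17 - 75*91|/(91*17) = 8/1547.
Cross-multiplying, 8*455 = 3640 < 4641 = 3*1547, so 8/1547 is smaller: the intermediate fraction 75/17 is closer to x than 22/5.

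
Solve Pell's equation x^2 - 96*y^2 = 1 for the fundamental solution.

First expand sqrt(96) as a continued fraction. With x_i = (sqrt(96) + m_i)/d_i and (m_0, d_0) = (0, 1): a_0 = floor(sqrt(96)) = 9, since 9^2 = 81 <= 96 < 100 = 10^2.
Iterate m_{i+1} = d_i*a_i - m_i, d_{i+1} = (96 - m_{i+1}^2)/d_i, a_{i+1} = floor((a_0 + m_{i+1})/d_{i+1}):
  m_1 = 1*9 - 0 = 9, d_1 = (96 - 9^2)/1 = 15/1 = 15, a_1 = floor((9 + 9)/15) = 1.
  m_2 = 15*1 - 9 = 6, d_2 = (96 - 6^2)/15 = 60/15 = 4, a_2 = floor((9 + 6)/4) = 3.
  m_3 = 4*3 - 6 = 6, d_3 = (96 - 6^2)/4 = 60/4 = 15, a_3 = floor((9 + 6)/15) = 1.
  m_4 = 15*1 - 6 = 9, d_4 = (96 - 9^2)/15 = 15/15 = 1, a_4 = floor((9 + 9)/1) = 18.
  m_5 = 1*18 - 9 = 9, d_5 = (96 - 9^2)/1 = 15/1 = 15: (m_5, d_5) = (m_1, d_1) = (9, 15), so from here the quotients repeat a_1, ..., a_4; the period length is 4.
So sqrt(96) = [9; (1, 3, 1, 18)] with period length k = 4.
k is even, so the fundamental solution of x^2 - 96y^2 = 1 is (p_{k-1}, q_{k-1}) = (p_3, q_3); compute convergents through index 3.
Convergents (p_i = a_i*p_{i-1} + p_{i-2}, q_i = a_i*q_{i-1} + q_{i-2} with p_{-2}=0, p_{-1}=1, q_{-2}=1, q_{-1}=0):
  i=0: a_0=9, p_0 = 9*1 + 0 = 9, q_0 = 9*0 + 1 = 1.
  i=1: a_1=1, p_1 = 1*9 + 1 = 10, q_1 = 1*1 + 0 = 1.
  i=2: a_2=3, p_2 = 3*10 + 9 = 39, q_2 = 3*1 + 1 = 4.
  i=3: a_3=1, p_3 = 1*39 + 10 = 49, q_3 = 1*4 + 1 = 5.
Check: 49^2 - 96*5^2 = 2401 - 2400 = 1, so (x, y) = (49, 5) solves the equation, and by the theorem it is the least positive solution.

(x, y) = (49, 5)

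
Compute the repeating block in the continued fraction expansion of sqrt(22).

[4; (1, 2, 4, 2, 1, 8)]

Write x_i = (sqrt(22) + m_i)/d_i with (m_0, d_0) = (0, 1). a_0 = floor(sqrt(22)) = 4, since 4^2 = 16 <= 22 < 25 = 5^2.
Iterate m_{i+1} = d_i*a_i - m_i, d_{i+1} = (22 - m_{i+1}^2)/d_i, a_{i+1} = floor((a_0 + m_{i+1})/d_{i+1}):
  m_1 = 1*4 - 0 = 4, d_1 = (22 - 4^2)/1 = 6/1 = 6, a_1 = floor((4 + 4)/6) = 1.
  m_2 = 6*1 - 4 = 2, d_2 = (22 - 2^2)/6 = 18/6 = 3, a_2 = floor((4 + 2)/3) = 2.
  m_3 = 3*2 - 2 = 4, d_3 = (22 - 4^2)/3 = 6/3 = 2, a_3 = floor((4 + 4)/2) = 4.
  m_4 = 2*4 - 4 = 4, d_4 = (22 - 4^2)/2 = 6/2 = 3, a_4 = floor((4 + 4)/3) = 2.
  m_5 = 3*2 - 4 = 2, d_5 = (22 - 2^2)/3 = 18/3 = 6, a_5 = floor((4 + 2)/6) = 1.
  m_6 = 6*1 - 2 = 4, d_6 = (22 - 4^2)/6 = 6/6 = 1, a_6 = floor((4 + 4)/1) = 8.
  m_7 = 1*8 - 4 = 4, d_7 = (22 - 4^2)/1 = 6/1 = 6: (m_7, d_7) = (m_1, d_1) = (4, 6), so from here the quotients repeat a_1, ..., a_6; the period length is 6.
Hence the expansion of sqrt(22) is a_0 = 4 followed by the repeating block 1, 2, 4, 2, 1, 8 (period 6).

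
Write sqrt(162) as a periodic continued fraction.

Write x_i = (sqrt(162) + m_i)/d_i with (m_0, d_0) = (0, 1). a_0 = floor(sqrt(162)) = 12, since 12^2 = 144 <= 162 < 169 = 13^2.
Iterate m_{i+1} = d_i*a_i - m_i, d_{i+1} = (162 - m_{i+1}^2)/d_i, a_{i+1} = floor((a_0 + m_{i+1})/d_{i+1}):
  m_1 = 1*12 - 0 = 12, d_1 = (162 - 12^2)/1 = 18/1 = 18, a_1 = floor((12 + 12)/18) = 1.
  m_2 = 18*1 - 12 = 6, d_2 = (162 - 6^2)/18 = 126/18 = 7, a_2 = floor((12 + 6)/7) = 2.
  m_3 = 7*2 - 6 = 8, d_3 = (162 - 8^2)/7 = 98/7 = 14, a_3 = floor((12 + 8)/14) = 1.
  m_4 = 14*1 - 8 = 6, d_4 = (162 - 6^2)/14 = 126/14 = 9, a_4 = floor((12 + 6)/9) = 2.
  m_5 = 9*2 - 6 = 12, d_5 = (162 - 12^2)/9 = 18/9 = 2, a_5 = floor((12 + 12)/2) = 12.
  m_6 = 2*12 - 12 = 12, d_6 = (162 - 12^2)/2 = 18/2 = 9, a_6 = floor((12 + 12)/9) = 2.
  m_7 = 9*2 - 12 = 6, d_7 = (162 - 6^2)/9 = 126/9 = 14, a_7 = floor((12 + 6)/14) = 1.
  m_8 = 14*1 - 6 = 8, d_8 = (162 - 8^2)/14 = 98/14 = 7, a_8 = floor((12 + 8)/7) = 2.
  m_9 = 7*2 - 8 = 6, d_9 = (162 - 6^2)/7 = 126/7 = 18, a_9 = floor((12 + 6)/18) = 1.
  m_10 = 18*1 - 6 = 12, d_10 = (162 - 12^2)/18 = 18/18 = 1, a_10 = floor((12 + 12)/1) = 24.
  m_11 = 1*24 - 12 = 12, d_11 = (162 - 12^2)/1 = 18/1 = 18: (m_11, d_11) = (m_1, d_1) = (12, 18), so from here the quotients repeat a_1, ..., a_10; the period length is 10.
Hence the expansion of sqrt(162) is a_0 = 12 followed by the repeating block 1, 2, 1, 2, 12, 2, 1, 2, 1, 24 (period 10).

[12; (1, 2, 1, 2, 12, 2, 1, 2, 1, 24)]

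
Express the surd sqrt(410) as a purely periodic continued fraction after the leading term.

Write x_i = (sqrt(410) + m_i)/d_i with (m_0, d_0) = (0, 1). a_0 = floor(sqrt(410)) = 20, since 20^2 = 400 <= 410 < 441 = 21^2.
Iterate m_{i+1} = d_i*a_i - m_i, d_{i+1} = (410 - m_{i+1}^2)/d_i, a_{i+1} = floor((a_0 + m_{i+1})/d_{i+1}):
  m_1 = 1*20 - 0 = 20, d_1 = (410 - 20^2)/1 = 10/1 = 10, a_1 = floor((20 + 20)/10) = 4.
  m_2 = 10*4 - 20 = 20, d_2 = (410 - 20^2)/10 = 10/10 = 1, a_2 = floor((20 + 20)/1) = 40.
  m_3 = 1*40 - 20 = 20, d_3 = (410 - 20^2)/1 = 10/1 = 10: (m_3, d_3) = (m_1, d_1) = (20, 10), so from here the quotients repeat a_1, a_2; the period length is 2.
Hence the expansion of sqrt(410) is a_0 = 20 followed by the repeating block 4, 40 (period 2).

[20; (4, 40)]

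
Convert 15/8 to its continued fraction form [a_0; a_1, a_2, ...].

Run the Euclidean algorithm on 15 and 8; the successive quotients are the partial quotients a_0, a_1, ... (each step inverts the fractional part left over by the previous one):
  15 = 1*8 + 7, so a_0 = 1.
  8 = 1*7 + 1, so a_1 = 1.
  7 = 7*1 + 0, so a_2 = 7.
The remainder reaches 0 after 3 divisions, so the expansion has 3 partial quotients, read off in order.

[1; 1, 7]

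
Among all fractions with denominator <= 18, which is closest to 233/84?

25/9

Expand x = 233/84 as a continued fraction with the Euclidean algorithm:
  233 = 2*84 + 65, so a_0 = 2.
  84 = 1*65 + 19, so a_1 = 1.
  65 = 3*19 + 8, so a_2 = 3.
  19 = 2*8 + 3, so a_3 = 2.
  8 = 2*3 + 2, so a_4 = 2.
  3 = 1*2 + 1, so a_5 = 1.
  2 = 2*1 + 0, so a_6 = 2.
so x = [2; 1, 3, 2, 2, 1, 2].
Convergents (p_i = a_i*p_{i-1} + p_{i-2}, q_i = a_i*q_{i-1} + q_{i-2} with p_{-2}=0, p_{-1}=1, q_{-2}=1, q_{-1}=0), until the denominator exceeds 18:
  i=0: a_0=2, p_0 = 2*1 + 0 = 2, q_0 = 2*0 + 1 = 1.
  i=1: a_1=1, p_1 = 1*2 + 1 = 3, q_1 = 1*1 + 0 = 1.
  i=2: a_2=3, p_2 = 3*3 + 2 = 11, q_2 = 3*1 + 1 = 4.
  i=3: a_3=2, p_3 = 2*11 + 3 = 25, q_3 = 2*4 + 1 = 9.
  i=4: a_4=2, p_4 = 2*25 + 11 = 61, q_4 = 2*9 + 4 = 22.
q_4 = 22 > 18, so the last convergent with denominator <= 18 is p_3/q_3 = 25/9.
The closest fraction with denominator <= 18 is either p_3/q_3 or the intermediate fraction (k*p_3 + p_2)/(k*q_3 + q_2) with the largest k >= 1 whose denominator stays <= 18; these approach x as k grows, and every other convergent or intermediate fraction in range is farther away.
Largest k: floor((18 - q_2)/q_3) = floor((18 - 4)/9) = 1.
That gives (1*25 + 11)/(1*9 + 4) = 36/13.
Compare the errors: |x - 25/9| = |233*9 - 25*84|/(84*9) = 3/756, and |x - 36/13| = |233*13 - 36*84|/(84*13) = 5/1092.
Cross-multiplying, 3*1092 = 3276 < 3780 = 5*756, so 3/756 is smaller: the convergent 25/9 is closer to x than 36/13.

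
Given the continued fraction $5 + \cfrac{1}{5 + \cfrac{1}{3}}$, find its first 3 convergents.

5/1, 26/5, 83/16

Using the convergent recurrence p_i = a_i*p_{i-1} + p_{i-2}, q_i = a_i*q_{i-1} + q_{i-2} with p_{-2}=0, p_{-1}=1, q_{-2}=1, q_{-1}=0:
  i=0: a_0=5, p_0 = 5*1 + 0 = 5, q_0 = 5*0 + 1 = 1.
  i=1: a_1=5, p_1 = 5*5 + 1 = 26, q_1 = 5*1 + 0 = 5.
  i=2: a_2=3, p_2 = 3*26 + 5 = 83, q_2 = 3*5 + 1 = 16.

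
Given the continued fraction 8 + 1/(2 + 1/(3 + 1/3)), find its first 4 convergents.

Using the convergent recurrence p_i = a_i*p_{i-1} + p_{i-2}, q_i = a_i*q_{i-1} + q_{i-2} with p_{-2}=0, p_{-1}=1, q_{-2}=1, q_{-1}=0:
  i=0: a_0=8, p_0 = 8*1 + 0 = 8, q_0 = 8*0 + 1 = 1.
  i=1: a_1=2, p_1 = 2*8 + 1 = 17, q_1 = 2*1 + 0 = 2.
  i=2: a_2=3, p_2 = 3*17 + 8 = 59, q_2 = 3*2 + 1 = 7.
  i=3: a_3=3, p_3 = 3*59 + 17 = 194, q_3 = 3*7 + 2 = 23.

8/1, 17/2, 59/7, 194/23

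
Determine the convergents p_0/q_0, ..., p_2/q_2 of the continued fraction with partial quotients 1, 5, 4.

1/1, 6/5, 25/21

Using the convergent recurrence p_i = a_i*p_{i-1} + p_{i-2}, q_i = a_i*q_{i-1} + q_{i-2} with p_{-2}=0, p_{-1}=1, q_{-2}=1, q_{-1}=0:
  i=0: a_0=1, p_0 = 1*1 + 0 = 1, q_0 = 1*0 + 1 = 1.
  i=1: a_1=5, p_1 = 5*1 + 1 = 6, q_1 = 5*1 + 0 = 5.
  i=2: a_2=4, p_2 = 4*6 + 1 = 25, q_2 = 4*5 + 1 = 21.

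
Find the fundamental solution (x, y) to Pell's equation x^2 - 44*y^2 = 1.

First expand sqrt(44) as a continued fraction. With x_i = (sqrt(44) + m_i)/d_i and (m_0, d_0) = (0, 1): a_0 = floor(sqrt(44)) = 6, since 6^2 = 36 <= 44 < 49 = 7^2.
Iterate m_{i+1} = d_i*a_i - m_i, d_{i+1} = (44 - m_{i+1}^2)/d_i, a_{i+1} = floor((a_0 + m_{i+1})/d_{i+1}):
  m_1 = 1*6 - 0 = 6, d_1 = (44 - 6^2)/1 = 8/1 = 8, a_1 = floor((6 + 6)/8) = 1.
  m_2 = 8*1 - 6 = 2, d_2 = (44 - 2^2)/8 = 40/8 = 5, a_2 = floor((6 + 2)/5) = 1.
  m_3 = 5*1 - 2 = 3, d_3 = (44 - 3^2)/5 = 35/5 = 7, a_3 = floor((6 + 3)/7) = 1.
  m_4 = 7*1 - 3 = 4, d_4 = (44 - 4^2)/7 = 28/7 = 4, a_4 = floor((6 + 4)/4) = 2.
  m_5 = 4*2 - 4 = 4, d_5 = (44 - 4^2)/4 = 28/4 = 7, a_5 = floor((6 + 4)/7) = 1.
  m_6 = 7*1 - 4 = 3, d_6 = (44 - 3^2)/7 = 35/7 = 5, a_6 = floor((6 + 3)/5) = 1.
  m_7 = 5*1 - 3 = 2, d_7 = (44 - 2^2)/5 = 40/5 = 8, a_7 = floor((6 + 2)/8) = 1.
  m_8 = 8*1 - 2 = 6, d_8 = (44 - 6^2)/8 = 8/8 = 1, a_8 = floor((6 + 6)/1) = 12.
  m_9 = 1*12 - 6 = 6, d_9 = (44 - 6^2)/1 = 8/1 = 8: (m_9, d_9) = (m_1, d_1) = (6, 8), so from here the quotients repeat a_1, ..., a_8; the period length is 8.
So sqrt(44) = [6; (1, 1, 1, 2, 1, 1, 1, 12)] with period length k = 8.
k is even, so the fundamental solution of x^2 - 44y^2 = 1 is (p_{k-1}, q_{k-1}) = (p_7, q_7); compute convergents through index 7.
Convergents (p_i = a_i*p_{i-1} + p_{i-2}, q_i = a_i*q_{i-1} + q_{i-2} with p_{-2}=0, p_{-1}=1, q_{-2}=1, q_{-1}=0):
  i=0: a_0=6, p_0 = 6*1 + 0 = 6, q_0 = 6*0 + 1 = 1.
  i=1: a_1=1, p_1 = 1*6 + 1 = 7, q_1 = 1*1 + 0 = 1.
  i=2: a_2=1, p_2 = 1*7 + 6 = 13, q_2 = 1*1 + 1 = 2.
  i=3: a_3=1, p_3 = 1*13 + 7 = 20, q_3 = 1*2 + 1 = 3.
  i=4: a_4=2, p_4 = 2*20 + 13 = 53, q_4 = 2*3 + 2 = 8.
  i=5: a_5=1, p_5 = 1*53 + 20 = 73, q_5 = 1*8 + 3 = 11.
  i=6: a_6=1, p_6 = 1*73 + 53 = 126, q_6 = 1*11 + 8 = 19.
  i=7: a_7=1, p_7 = 1*126 + 73 = 199, q_7 = 1*19 + 11 = 30.
Check: 199^2 - 44*30^2 = 39601 - 39600 = 1, so (x, y) = (199, 30) solves the equation, and by the theorem it is the least positive solution.

(x, y) = (199, 30)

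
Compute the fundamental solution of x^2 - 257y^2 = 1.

First expand sqrt(257) as a continued fraction. With x_i = (sqrt(257) + m_i)/d_i and (m_0, d_0) = (0, 1): a_0 = floor(sqrt(257)) = 16, since 16^2 = 256 <= 257 < 289 = 17^2.
Iterate m_{i+1} = d_i*a_i - m_i, d_{i+1} = (257 - m_{i+1}^2)/d_i, a_{i+1} = floor((a_0 + m_{i+1})/d_{i+1}):
  m_1 = 1*16 - 0 = 16, d_1 = (257 - 16^2)/1 = 1/1 = 1, a_1 = floor((16 + 16)/1) = 32.
  m_2 = 1*32 - 16 = 16, d_2 = (257 - 16^2)/1 = 1/1 = 1: (m_2, d_2) = (m_1, d_1) = (16, 1), so from here the quotient a_1 repeats; the period length is 1.
So sqrt(257) = [16; (32)] with period length k = 1.
k is odd, so (p_{k-1}, q_{k-1}) only solves x^2 - 257y^2 = -1 and the fundamental solution of x^2 - 257y^2 = 1 is (p_{2k-1}, q_{2k-1}) = (p_1, q_1); compute convergents through index 1, running through the period twice.
Convergents (p_i = a_i*p_{i-1} + p_{i-2}, q_i = a_i*q_{i-1} + q_{i-2} with p_{-2}=0, p_{-1}=1, q_{-2}=1, q_{-1}=0):
  i=0: a_0=16, p_0 = 16*1 + 0 = 16, q_0 = 16*0 + 1 = 1.
  i=1: a_1=32, p_1 = 32*16 + 1 = 513, q_1 = 32*1 + 0 = 32.
Indeed p_0^2 - 257*q_0^2 = 256 - 257 = -1, not +1.
Check: 513^2 - 257*32^2 = 263169 - 263168 = 1, so (x, y) = (513, 32) solves the equation, and by the theorem it is the least positive solution.

(x, y) = (513, 32)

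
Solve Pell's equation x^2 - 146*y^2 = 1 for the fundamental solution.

First expand sqrt(146) as a continued fraction. With x_i = (sqrt(146) + m_i)/d_i and (m_0, d_0) = (0, 1): a_0 = floor(sqrt(146)) = 12, since 12^2 = 144 <= 146 < 169 = 13^2.
Iterate m_{i+1} = d_i*a_i - m_i, d_{i+1} = (146 - m_{i+1}^2)/d_i, a_{i+1} = floor((a_0 + m_{i+1})/d_{i+1}):
  m_1 = 1*12 - 0 = 12, d_1 = (146 - 12^2)/1 = 2/1 = 2, a_1 = floor((12 + 12)/2) = 12.
  m_2 = 2*12 - 12 = 12, d_2 = (146 - 12^2)/2 = 2/2 = 1, a_2 = floor((12 + 12)/1) = 24.
  m_3 = 1*24 - 12 = 12, d_3 = (146 - 12^2)/1 = 2/1 = 2: (m_3, d_3) = (m_1, d_1) = (12, 2), so from here the quotients repeat a_1, a_2; the period length is 2.
So sqrt(146) = [12; (12, 24)] with period length k = 2.
k is even, so the fundamental solution of x^2 - 146y^2 = 1 is (p_{k-1}, q_{k-1}) = (p_1, q_1); compute convergents through index 1.
Convergents (p_i = a_i*p_{i-1} + p_{i-2}, q_i = a_i*q_{i-1} + q_{i-2} with p_{-2}=0, p_{-1}=1, q_{-2}=1, q_{-1}=0):
  i=0: a_0=12, p_0 = 12*1 + 0 = 12, q_0 = 12*0 + 1 = 1.
  i=1: a_1=12, p_1 = 12*12 + 1 = 145, q_1 = 12*1 + 0 = 12.
Check: 145^2 - 146*12^2 = 21025 - 21024 = 1, so (x, y) = (145, 12) solves the equation, and by the theorem it is the least positive solution.

(x, y) = (145, 12)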